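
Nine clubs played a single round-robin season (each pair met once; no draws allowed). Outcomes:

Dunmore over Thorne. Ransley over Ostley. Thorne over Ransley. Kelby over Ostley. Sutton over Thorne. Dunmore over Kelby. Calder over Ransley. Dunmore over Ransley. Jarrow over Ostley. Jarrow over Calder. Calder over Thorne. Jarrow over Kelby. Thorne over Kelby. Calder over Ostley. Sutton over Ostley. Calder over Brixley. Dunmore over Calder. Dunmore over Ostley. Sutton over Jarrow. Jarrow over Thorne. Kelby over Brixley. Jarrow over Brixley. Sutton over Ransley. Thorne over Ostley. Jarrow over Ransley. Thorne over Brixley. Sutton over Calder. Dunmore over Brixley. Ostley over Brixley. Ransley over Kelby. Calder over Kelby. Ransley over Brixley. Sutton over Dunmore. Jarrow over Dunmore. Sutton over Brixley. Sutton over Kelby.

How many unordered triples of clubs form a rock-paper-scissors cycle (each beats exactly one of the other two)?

Win totals: Thorne 4, Brixley 0, Calder 5, Dunmore 6, Jarrow 7, Sutton 8, Ransley 3, Kelby 2, Ostley 1.
A club with w wins dominates both others in C(w,2) triples; summing gives 6 + 0 + 10 + 15 + 21 + 28 + 3 + 1 + 0 = 84 transitive triples.
Total triples C(9,3) = 84, so cyclic triples = 84 − 84 = 0.

0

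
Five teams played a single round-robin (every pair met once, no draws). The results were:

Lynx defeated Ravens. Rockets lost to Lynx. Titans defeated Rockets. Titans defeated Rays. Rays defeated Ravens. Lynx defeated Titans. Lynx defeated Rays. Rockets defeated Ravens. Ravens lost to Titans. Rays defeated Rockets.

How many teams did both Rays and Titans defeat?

Rays beat: Ravens, Rockets.
Titans beat: Ravens, Rockets, Rays.
Both beat: Ravens, Rockets — 2.

2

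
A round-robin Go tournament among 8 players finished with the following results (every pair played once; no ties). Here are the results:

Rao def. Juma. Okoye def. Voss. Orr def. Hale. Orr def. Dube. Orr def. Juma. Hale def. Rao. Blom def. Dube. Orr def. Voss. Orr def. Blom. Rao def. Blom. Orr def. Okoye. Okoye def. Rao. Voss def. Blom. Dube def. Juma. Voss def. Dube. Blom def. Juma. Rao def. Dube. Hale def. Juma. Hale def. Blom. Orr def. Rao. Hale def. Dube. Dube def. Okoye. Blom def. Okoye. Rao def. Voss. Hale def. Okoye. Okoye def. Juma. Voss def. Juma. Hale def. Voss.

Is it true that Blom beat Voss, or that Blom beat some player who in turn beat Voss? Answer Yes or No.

Blom did not beat Voss directly.
Blom beat Dube, Okoye, Juma. Of those, Okoye beat Voss.

Yes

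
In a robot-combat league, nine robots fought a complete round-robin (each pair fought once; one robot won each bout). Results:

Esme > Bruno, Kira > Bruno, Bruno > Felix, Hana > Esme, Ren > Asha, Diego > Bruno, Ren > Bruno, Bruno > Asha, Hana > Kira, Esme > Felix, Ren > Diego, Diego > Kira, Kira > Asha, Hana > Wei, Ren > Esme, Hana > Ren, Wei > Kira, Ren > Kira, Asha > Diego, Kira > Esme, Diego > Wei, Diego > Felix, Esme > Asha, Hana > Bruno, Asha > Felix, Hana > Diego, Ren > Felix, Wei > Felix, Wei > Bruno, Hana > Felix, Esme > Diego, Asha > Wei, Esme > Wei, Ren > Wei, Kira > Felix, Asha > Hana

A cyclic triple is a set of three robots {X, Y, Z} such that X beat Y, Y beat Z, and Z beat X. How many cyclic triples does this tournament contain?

10

Win totals: Ren 7, Asha 4, Felix 0, Hana 7, Diego 4, Wei 3, Kira 4, Esme 5, Bruno 2.
A robot with w wins dominates both others in C(w,2) triples; summing gives 21 + 6 + 0 + 21 + 6 + 3 + 6 + 10 + 1 = 74 transitive triples.
Total triples C(9,3) = 84, so cyclic triples = 84 − 74 = 10.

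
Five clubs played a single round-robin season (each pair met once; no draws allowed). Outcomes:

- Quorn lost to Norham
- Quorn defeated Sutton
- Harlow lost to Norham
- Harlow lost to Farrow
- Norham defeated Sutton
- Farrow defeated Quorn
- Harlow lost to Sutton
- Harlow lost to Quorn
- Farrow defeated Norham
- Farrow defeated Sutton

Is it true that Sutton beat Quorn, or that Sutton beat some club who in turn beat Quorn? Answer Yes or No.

Sutton did not beat Quorn directly.
Sutton beat Harlow, but each of them lost to Quorn. No two-step path.

No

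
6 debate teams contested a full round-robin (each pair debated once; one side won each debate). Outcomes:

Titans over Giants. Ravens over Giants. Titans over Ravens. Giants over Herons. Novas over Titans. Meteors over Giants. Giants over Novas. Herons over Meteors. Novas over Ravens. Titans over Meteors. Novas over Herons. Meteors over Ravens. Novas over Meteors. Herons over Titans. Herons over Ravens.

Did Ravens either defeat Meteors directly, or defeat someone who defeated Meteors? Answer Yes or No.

No

Ravens did not beat Meteors directly.
Ravens beat Giants, but each of them lost to Meteors. No two-step path.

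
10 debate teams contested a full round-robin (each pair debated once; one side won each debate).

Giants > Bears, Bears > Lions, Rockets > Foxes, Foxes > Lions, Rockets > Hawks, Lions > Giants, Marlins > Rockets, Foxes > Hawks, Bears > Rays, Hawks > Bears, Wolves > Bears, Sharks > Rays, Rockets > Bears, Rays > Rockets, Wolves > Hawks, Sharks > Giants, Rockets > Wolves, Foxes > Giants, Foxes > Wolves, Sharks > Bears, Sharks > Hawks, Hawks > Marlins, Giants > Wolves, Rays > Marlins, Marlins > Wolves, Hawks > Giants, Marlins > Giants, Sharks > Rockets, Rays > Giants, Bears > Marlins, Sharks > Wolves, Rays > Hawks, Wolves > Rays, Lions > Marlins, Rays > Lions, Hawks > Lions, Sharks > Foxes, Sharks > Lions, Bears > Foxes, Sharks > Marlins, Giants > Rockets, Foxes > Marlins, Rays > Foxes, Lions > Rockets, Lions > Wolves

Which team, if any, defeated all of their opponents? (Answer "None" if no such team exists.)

Sharks has 9 wins out of 9 opponents — a perfect record.

Sharks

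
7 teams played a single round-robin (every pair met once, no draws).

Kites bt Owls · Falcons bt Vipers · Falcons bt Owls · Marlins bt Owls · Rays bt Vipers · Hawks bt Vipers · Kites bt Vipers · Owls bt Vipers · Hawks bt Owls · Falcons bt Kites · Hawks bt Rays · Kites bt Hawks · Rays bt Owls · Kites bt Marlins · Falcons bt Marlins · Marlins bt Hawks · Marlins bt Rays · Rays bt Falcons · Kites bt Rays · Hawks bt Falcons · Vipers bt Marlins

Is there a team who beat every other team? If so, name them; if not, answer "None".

None

Highest win total is Kites with 5 (out of 6 possible).
Kites lost to Falcons, so no team went undefeated.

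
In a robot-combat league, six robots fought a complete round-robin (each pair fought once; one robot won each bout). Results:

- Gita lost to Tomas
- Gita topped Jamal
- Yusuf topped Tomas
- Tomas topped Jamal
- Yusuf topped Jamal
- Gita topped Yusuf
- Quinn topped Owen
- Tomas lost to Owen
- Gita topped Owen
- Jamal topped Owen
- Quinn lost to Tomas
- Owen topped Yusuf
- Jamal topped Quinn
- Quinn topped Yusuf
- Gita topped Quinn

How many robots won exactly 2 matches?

Win totals: Tomas 3, Jamal 2, Gita 4, Yusuf 2, Quinn 2, Owen 2.
Exactly 2: Jamal, Yusuf, Quinn, Owen — 4 robots.

4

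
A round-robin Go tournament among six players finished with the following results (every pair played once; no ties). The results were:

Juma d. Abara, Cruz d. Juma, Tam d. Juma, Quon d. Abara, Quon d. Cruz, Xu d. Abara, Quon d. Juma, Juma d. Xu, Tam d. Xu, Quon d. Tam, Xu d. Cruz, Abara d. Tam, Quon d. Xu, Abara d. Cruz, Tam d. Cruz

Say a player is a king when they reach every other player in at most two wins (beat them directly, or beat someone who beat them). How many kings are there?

1

Tam cannot reach Quon in two steps.
Cruz cannot reach Tam, Quon in two steps.
Xu cannot reach Quon in two steps.
Juma cannot reach Quon in two steps.
Quon reaches everyone (king).
Abara cannot reach Quon in two steps.
Kings: Quon — 1.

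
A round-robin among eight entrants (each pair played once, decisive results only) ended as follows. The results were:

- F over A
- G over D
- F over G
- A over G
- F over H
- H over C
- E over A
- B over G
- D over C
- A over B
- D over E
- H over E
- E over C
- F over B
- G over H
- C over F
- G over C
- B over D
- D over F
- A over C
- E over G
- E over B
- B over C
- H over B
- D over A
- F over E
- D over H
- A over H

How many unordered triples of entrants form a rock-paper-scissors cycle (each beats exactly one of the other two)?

15

Win totals: A 4, B 3, C 1, D 5, E 4, F 5, G 3, H 3.
An entrant with w wins dominates both others in C(w,2) triples; summing gives 6 + 3 + 0 + 10 + 6 + 10 + 3 + 3 = 41 transitive triples.
Total triples C(8,3) = 56, so cyclic triples = 56 − 41 = 15.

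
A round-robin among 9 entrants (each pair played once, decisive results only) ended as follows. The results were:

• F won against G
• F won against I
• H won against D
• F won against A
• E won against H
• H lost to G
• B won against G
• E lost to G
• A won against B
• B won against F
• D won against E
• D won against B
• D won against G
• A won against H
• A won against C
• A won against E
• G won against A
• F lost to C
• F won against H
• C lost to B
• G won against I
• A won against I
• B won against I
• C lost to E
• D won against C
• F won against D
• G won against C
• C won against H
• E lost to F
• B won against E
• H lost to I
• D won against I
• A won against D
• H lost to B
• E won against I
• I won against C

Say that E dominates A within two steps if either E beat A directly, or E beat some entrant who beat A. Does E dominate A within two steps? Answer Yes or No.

No

E did not beat A directly.
E beat C, H, I, but each of them lost to A. No two-step path.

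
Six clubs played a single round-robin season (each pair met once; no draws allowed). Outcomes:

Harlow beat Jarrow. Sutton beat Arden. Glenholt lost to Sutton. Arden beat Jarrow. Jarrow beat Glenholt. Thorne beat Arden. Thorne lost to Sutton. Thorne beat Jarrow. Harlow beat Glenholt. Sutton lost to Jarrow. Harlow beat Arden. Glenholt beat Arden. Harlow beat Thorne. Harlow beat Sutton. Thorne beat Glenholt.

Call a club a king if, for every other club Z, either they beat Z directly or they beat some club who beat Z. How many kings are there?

1

Harlow reaches everyone (king).
Glenholt cannot reach Harlow, Thorne, Sutton in two steps.
Thorne cannot reach Harlow in two steps.
Sutton cannot reach Harlow in two steps.
Arden cannot reach Harlow, Thorne in two steps.
Jarrow cannot reach Harlow in two steps.
Kings: Harlow — 1.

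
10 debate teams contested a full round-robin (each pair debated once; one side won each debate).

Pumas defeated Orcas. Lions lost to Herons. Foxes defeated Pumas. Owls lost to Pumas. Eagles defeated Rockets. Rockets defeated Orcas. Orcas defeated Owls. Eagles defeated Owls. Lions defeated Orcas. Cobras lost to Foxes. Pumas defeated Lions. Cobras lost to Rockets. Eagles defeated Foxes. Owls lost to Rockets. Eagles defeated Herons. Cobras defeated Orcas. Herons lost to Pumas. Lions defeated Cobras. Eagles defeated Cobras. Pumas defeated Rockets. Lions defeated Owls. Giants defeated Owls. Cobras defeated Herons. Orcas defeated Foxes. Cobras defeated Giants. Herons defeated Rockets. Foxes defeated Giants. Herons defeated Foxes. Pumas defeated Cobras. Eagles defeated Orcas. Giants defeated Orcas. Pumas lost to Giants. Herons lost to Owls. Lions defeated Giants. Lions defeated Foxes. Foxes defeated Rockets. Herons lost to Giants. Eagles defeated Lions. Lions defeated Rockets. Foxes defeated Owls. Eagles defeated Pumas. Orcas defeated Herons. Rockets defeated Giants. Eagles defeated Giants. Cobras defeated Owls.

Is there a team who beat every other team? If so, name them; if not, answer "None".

Eagles

Eagles has 9 wins out of 9 opponents — a perfect record.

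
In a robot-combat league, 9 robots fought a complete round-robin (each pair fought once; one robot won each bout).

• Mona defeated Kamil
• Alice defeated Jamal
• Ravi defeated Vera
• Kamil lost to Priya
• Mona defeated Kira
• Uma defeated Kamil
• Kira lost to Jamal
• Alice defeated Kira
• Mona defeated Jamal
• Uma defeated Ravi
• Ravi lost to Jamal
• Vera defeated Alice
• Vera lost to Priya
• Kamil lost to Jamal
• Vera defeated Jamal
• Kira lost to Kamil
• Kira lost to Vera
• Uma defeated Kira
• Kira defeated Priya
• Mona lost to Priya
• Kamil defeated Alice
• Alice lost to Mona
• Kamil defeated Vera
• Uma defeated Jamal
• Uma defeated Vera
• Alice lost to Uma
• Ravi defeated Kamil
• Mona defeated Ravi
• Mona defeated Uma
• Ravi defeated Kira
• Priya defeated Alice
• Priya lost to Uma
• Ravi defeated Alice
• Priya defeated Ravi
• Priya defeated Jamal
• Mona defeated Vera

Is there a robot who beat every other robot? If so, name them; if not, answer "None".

None

Highest win total is Uma with 7 (out of 8 possible).
Uma lost to Mona, so no robot went undefeated.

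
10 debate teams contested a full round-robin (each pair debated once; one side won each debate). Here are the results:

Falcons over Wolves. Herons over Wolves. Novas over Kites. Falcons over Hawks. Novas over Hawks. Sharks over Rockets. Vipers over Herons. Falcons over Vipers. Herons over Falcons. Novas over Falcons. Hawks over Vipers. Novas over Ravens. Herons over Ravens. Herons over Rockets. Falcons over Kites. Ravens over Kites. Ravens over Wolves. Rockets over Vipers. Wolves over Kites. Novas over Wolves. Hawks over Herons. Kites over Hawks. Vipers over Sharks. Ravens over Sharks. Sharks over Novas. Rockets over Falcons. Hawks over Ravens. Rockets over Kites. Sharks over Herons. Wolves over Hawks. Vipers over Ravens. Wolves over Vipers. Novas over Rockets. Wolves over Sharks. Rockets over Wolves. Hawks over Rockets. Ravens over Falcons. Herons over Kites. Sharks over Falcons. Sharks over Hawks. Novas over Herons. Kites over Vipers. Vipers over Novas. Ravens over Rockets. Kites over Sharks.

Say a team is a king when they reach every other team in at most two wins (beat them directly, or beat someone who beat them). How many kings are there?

8

Vipers reaches everyone (king).
Kites cannot reach Wolves in two steps.
Novas reaches everyone (king).
Ravens reaches everyone (king).
Sharks reaches everyone (king).
Herons cannot reach Novas in two steps.
Wolves reaches everyone (king).
Falcons reaches everyone (king).
Rockets reaches everyone (king).
Hawks reaches everyone (king).
Kings: Vipers, Novas, Ravens, Sharks, Wolves, Falcons, Rockets, Hawks — 8.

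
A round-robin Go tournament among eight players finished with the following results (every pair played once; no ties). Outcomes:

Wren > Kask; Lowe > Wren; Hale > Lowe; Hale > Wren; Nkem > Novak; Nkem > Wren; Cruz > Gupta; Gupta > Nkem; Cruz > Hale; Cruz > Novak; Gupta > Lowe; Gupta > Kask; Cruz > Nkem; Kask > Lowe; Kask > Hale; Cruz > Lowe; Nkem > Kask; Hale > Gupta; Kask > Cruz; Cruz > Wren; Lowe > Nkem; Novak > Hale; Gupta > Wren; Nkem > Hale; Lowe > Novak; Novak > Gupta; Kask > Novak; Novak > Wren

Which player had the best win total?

Cruz

Win totals: Nkem 4, Gupta 4, Cruz 6, Novak 3, Wren 1, Kask 4, Hale 3, Lowe 3.
Cruz leads with 6 wins (next highest: 4).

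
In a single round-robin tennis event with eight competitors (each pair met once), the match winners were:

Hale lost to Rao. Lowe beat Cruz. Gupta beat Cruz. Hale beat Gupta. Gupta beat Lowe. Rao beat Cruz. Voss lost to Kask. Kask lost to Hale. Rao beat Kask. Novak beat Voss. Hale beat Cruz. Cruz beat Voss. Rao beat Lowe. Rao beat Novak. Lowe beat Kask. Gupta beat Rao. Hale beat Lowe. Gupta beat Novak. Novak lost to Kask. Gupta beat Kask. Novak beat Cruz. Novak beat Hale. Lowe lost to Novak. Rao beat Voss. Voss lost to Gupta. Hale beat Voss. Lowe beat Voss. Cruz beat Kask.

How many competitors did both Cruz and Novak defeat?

1

Cruz beat: Voss, Kask.
Novak beat: Hale, Lowe, Voss, Cruz.
Both beat: Voss — 1.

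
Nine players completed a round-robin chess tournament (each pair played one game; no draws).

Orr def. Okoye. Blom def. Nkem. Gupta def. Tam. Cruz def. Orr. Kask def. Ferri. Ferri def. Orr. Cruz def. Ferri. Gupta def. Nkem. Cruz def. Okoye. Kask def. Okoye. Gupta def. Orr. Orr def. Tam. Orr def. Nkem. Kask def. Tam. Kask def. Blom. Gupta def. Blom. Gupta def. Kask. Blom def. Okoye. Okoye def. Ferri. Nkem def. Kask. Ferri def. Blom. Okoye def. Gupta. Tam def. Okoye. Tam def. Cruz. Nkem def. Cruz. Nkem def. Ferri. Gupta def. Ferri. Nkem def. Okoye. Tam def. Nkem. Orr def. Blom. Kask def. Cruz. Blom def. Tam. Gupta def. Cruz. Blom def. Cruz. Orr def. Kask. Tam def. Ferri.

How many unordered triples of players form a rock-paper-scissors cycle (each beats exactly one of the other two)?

Win totals: Blom 4, Kask 5, Nkem 4, Tam 4, Okoye 2, Ferri 2, Cruz 3, Gupta 7, Orr 5.
A player with w wins dominates both others in C(w,2) triples; summing gives 6 + 10 + 6 + 6 + 1 + 1 + 3 + 21 + 10 = 64 transitive triples.
Total triples C(9,3) = 84, so cyclic triples = 84 − 64 = 20.

20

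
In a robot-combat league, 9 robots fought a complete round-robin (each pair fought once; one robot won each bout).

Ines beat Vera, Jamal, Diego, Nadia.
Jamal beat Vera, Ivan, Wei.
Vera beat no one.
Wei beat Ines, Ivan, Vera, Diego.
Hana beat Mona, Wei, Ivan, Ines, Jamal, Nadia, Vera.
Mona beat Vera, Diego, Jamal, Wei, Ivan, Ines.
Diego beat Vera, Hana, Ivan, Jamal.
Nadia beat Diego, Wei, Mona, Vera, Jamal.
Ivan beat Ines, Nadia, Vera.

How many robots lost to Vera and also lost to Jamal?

0

Vera beat: no one.
Jamal beat: Ivan, Wei, Vera.
No one was beaten by both.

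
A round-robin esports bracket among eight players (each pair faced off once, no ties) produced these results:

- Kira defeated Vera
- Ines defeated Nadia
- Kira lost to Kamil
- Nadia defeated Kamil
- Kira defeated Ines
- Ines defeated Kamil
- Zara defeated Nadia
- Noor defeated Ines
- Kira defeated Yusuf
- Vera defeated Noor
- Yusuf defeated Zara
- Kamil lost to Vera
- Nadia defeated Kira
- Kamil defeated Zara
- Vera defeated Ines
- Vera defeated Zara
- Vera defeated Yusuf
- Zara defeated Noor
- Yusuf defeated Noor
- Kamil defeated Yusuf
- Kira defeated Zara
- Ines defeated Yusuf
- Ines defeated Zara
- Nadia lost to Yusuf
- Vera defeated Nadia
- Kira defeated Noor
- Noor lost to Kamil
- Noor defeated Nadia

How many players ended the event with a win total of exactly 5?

Win totals: Vera 6, Zara 2, Yusuf 3, Ines 4, Kamil 4, Kira 5, Noor 2, Nadia 2.
Exactly 5: Kira — 1 player.

1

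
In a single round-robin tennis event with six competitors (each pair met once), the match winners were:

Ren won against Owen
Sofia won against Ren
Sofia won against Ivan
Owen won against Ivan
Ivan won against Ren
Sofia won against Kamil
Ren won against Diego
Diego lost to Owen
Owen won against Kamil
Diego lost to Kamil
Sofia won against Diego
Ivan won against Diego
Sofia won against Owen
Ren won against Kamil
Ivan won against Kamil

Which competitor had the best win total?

Win totals: Ren 3, Owen 3, Diego 0, Sofia 5, Ivan 3, Kamil 1.
Sofia leads with 5 wins (next highest: 3).

Sofia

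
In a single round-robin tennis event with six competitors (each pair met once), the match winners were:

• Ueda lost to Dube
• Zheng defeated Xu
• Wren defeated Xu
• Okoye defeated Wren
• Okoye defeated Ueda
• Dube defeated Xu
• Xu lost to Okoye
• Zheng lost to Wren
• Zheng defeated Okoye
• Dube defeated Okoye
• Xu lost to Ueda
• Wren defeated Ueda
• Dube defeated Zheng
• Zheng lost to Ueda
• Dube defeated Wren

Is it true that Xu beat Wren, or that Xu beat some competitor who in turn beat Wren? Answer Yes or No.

Xu did not beat Wren directly.
Xu beat no one, so there is no intermediate competitor.

No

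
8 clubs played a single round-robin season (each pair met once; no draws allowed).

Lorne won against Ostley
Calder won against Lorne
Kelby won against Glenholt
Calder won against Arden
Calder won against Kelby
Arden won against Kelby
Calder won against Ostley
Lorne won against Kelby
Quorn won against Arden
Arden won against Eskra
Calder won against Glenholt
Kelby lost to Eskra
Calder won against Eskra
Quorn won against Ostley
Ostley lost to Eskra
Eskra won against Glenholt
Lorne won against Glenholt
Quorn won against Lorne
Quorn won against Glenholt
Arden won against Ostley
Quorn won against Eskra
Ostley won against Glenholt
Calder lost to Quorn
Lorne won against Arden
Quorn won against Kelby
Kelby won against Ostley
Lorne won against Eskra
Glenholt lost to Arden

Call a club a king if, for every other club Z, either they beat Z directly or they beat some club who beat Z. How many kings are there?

1

Ostley cannot reach Calder, Quorn, Kelby, Lorne, Arden, Eskra in two steps.
Calder cannot reach Quorn in two steps.
Quorn reaches everyone (king).
Kelby cannot reach Calder, Quorn, Lorne, Arden, Eskra in two steps.
Lorne cannot reach Calder, Quorn in two steps.
Arden cannot reach Calder, Quorn, Lorne in two steps.
Glenholt cannot reach Ostley, Calder, Quorn, Kelby, Lorne, Arden, Eskra in two steps.
Eskra cannot reach Calder, Quorn, Lorne, Arden in two steps.
Kings: Quorn — 1.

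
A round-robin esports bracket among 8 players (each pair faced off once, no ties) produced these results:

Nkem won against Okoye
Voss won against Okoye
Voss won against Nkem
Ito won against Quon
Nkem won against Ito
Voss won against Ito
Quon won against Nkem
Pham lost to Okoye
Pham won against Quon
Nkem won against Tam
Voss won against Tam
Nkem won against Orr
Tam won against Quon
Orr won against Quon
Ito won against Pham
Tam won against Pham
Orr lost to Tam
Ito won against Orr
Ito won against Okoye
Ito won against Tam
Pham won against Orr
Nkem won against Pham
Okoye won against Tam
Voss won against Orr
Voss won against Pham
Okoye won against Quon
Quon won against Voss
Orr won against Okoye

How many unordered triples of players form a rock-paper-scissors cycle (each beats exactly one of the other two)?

Win totals: Quon 2, Pham 2, Ito 5, Orr 2, Nkem 5, Voss 6, Tam 3, Okoye 3.
A player with w wins dominates both others in C(w,2) triples; summing gives 1 + 1 + 10 + 1 + 10 + 15 + 3 + 3 = 44 transitive triples.
Total triples C(8,3) = 56, so cyclic triples = 56 − 44 = 12.

12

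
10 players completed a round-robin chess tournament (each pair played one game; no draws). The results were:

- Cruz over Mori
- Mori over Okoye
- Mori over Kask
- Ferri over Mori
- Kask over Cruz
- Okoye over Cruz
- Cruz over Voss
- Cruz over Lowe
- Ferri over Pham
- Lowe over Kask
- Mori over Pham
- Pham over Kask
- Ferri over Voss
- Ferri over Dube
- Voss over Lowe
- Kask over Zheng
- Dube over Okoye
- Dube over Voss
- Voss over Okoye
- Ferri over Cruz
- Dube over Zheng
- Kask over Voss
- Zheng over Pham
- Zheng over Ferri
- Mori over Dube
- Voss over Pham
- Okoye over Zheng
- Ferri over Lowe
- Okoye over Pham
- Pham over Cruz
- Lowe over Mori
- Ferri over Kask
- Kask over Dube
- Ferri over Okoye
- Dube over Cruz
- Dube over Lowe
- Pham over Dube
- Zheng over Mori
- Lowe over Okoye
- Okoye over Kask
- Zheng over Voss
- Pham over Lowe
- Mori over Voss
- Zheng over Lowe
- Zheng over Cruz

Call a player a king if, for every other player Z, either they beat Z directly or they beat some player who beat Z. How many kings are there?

5

Lowe cannot reach Ferri in two steps.
Dube reaches everyone (king).
Voss cannot reach Ferri in two steps.
Ferri reaches everyone (king).
Mori cannot reach Ferri in two steps.
Zheng reaches everyone (king).
Okoye reaches everyone (king).
Kask reaches everyone (king).
Pham cannot reach Ferri in two steps.
Cruz cannot reach Ferri, Zheng in two steps.
Kings: Dube, Ferri, Zheng, Okoye, Kask — 5.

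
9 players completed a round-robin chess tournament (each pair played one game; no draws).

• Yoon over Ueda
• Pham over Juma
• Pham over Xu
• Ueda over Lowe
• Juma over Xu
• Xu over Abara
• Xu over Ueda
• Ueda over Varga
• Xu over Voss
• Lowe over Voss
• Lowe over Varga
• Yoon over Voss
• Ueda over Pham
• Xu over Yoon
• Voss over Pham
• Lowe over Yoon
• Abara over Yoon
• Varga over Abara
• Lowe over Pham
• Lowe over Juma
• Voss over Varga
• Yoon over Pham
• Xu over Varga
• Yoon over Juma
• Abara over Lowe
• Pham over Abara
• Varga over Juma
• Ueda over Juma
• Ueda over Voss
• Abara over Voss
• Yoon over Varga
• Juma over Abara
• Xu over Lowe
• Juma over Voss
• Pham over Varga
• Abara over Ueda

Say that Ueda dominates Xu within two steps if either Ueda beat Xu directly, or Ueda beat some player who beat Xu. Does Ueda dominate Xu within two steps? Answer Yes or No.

Ueda did not beat Xu directly.
Ueda beat Juma, Pham, Voss, Lowe, Varga. Of those, Juma beat Xu.

Yes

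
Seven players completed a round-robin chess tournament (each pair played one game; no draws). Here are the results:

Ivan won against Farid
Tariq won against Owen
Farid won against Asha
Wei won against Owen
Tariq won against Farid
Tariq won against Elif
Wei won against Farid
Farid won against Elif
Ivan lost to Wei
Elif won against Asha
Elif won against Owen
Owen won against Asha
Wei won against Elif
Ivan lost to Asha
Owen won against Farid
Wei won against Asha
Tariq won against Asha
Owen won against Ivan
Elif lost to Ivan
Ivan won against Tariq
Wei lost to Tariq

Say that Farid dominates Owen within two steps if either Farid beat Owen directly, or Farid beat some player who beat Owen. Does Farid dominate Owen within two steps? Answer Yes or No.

Yes

Farid did not beat Owen directly.
Farid beat Asha, Elif. Of those, Elif beat Owen.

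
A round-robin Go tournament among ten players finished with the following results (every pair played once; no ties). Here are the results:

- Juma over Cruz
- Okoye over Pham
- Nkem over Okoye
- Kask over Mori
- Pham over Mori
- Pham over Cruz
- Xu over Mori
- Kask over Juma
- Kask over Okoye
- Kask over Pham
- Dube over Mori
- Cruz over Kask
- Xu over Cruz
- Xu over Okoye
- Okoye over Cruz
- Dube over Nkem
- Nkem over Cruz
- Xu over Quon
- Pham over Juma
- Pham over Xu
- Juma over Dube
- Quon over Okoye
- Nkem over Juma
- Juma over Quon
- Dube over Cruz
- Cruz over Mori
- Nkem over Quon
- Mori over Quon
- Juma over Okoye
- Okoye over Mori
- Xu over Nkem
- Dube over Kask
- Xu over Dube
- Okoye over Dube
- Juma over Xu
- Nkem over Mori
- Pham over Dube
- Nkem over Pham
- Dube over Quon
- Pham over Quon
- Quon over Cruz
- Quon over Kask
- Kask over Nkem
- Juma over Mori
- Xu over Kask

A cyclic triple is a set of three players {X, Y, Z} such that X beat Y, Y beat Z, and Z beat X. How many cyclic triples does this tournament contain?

24

Win totals: Xu 7, Quon 3, Okoye 4, Juma 6, Pham 6, Kask 5, Mori 1, Nkem 6, Dube 5, Cruz 2.
A player with w wins dominates both others in C(w,2) triples; summing gives 21 + 3 + 6 + 15 + 15 + 10 + 0 + 15 + 10 + 1 = 96 transitive triples.
Total triples C(10,3) = 120, so cyclic triples = 120 − 96 = 24.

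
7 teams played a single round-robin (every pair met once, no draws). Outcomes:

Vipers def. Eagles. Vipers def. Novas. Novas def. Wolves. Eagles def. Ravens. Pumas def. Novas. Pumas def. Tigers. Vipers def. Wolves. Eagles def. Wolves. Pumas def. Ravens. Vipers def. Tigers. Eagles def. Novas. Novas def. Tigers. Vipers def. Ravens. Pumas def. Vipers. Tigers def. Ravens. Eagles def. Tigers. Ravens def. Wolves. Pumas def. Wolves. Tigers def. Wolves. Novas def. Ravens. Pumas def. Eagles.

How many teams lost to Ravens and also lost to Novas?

Ravens beat: Wolves.
Novas beat: Ravens, Tigers, Wolves.
Both beat: Wolves — 1.

1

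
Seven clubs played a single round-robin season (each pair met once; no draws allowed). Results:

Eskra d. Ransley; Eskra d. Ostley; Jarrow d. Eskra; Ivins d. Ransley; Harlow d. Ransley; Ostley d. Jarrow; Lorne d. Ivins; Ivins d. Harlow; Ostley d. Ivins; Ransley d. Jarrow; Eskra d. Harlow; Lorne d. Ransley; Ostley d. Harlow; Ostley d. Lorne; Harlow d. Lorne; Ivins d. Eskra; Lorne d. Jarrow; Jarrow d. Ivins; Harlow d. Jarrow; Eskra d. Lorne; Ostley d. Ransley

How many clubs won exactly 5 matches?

1

Win totals: Jarrow 2, Lorne 3, Ransley 1, Ivins 3, Harlow 3, Ostley 5, Eskra 4.
Exactly 5: Ostley — 1 club.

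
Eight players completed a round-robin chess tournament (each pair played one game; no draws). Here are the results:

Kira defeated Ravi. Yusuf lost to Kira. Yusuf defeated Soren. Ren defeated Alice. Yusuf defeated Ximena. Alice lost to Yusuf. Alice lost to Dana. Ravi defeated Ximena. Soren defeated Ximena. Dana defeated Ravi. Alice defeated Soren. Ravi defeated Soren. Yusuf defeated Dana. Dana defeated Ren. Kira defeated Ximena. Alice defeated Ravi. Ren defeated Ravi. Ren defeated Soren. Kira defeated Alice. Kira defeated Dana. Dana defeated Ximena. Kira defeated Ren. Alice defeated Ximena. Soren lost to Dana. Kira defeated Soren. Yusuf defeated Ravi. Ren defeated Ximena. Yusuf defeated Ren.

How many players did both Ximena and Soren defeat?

Ximena beat: no one.
Soren beat: Ximena.
No one was beaten by both.

0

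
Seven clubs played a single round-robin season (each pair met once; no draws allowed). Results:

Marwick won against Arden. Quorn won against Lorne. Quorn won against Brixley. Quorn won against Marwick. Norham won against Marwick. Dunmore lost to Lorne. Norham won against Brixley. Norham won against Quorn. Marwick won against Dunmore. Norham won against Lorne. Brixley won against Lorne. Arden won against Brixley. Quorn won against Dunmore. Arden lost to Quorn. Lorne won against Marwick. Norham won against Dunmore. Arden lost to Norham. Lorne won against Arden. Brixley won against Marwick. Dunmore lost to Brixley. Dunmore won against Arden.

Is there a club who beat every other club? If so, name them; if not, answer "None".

Norham

Norham has 6 wins out of 6 opponents — a perfect record.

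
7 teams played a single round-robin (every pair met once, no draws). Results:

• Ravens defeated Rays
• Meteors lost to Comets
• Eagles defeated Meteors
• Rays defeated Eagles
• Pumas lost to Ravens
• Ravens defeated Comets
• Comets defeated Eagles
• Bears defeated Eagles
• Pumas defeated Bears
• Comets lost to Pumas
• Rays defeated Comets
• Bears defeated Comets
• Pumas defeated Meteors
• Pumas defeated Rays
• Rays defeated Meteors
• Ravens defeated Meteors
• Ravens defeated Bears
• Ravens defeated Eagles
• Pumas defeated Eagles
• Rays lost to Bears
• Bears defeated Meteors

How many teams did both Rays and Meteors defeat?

0

Rays beat: Meteors, Comets, Eagles.
Meteors beat: no one.
No one was beaten by both.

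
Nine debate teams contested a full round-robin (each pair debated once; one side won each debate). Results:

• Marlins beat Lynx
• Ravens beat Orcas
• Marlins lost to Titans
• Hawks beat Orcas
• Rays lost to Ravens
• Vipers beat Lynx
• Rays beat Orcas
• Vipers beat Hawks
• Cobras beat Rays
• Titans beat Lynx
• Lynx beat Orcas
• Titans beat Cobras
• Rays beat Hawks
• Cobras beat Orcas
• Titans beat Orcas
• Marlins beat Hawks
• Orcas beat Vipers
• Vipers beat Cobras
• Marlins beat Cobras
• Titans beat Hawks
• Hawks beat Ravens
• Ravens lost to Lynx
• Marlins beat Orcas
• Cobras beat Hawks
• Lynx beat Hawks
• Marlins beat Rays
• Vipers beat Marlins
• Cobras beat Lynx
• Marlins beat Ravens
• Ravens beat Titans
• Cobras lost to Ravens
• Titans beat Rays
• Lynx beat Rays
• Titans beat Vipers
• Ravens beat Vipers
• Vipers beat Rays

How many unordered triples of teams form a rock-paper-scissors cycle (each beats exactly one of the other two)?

Win totals: Ravens 5, Hawks 2, Cobras 4, Rays 2, Titans 7, Marlins 6, Vipers 5, Orcas 1, Lynx 4.
A team with w wins dominates both others in C(w,2) triples; summing gives 10 + 1 + 6 + 1 + 21 + 15 + 10 + 0 + 6 = 70 transitive triples.
Total triples C(9,3) = 84, so cyclic triples = 84 − 70 = 14.

14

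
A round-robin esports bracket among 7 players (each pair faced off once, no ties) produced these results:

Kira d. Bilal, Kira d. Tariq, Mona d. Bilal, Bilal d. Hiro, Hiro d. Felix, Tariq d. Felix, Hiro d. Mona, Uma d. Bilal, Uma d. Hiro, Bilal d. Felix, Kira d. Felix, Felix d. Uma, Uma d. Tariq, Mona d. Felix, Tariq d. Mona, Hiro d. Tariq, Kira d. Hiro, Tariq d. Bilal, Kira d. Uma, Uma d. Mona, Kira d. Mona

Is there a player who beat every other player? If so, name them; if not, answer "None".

Kira has 6 wins out of 6 opponents — a perfect record.

Kira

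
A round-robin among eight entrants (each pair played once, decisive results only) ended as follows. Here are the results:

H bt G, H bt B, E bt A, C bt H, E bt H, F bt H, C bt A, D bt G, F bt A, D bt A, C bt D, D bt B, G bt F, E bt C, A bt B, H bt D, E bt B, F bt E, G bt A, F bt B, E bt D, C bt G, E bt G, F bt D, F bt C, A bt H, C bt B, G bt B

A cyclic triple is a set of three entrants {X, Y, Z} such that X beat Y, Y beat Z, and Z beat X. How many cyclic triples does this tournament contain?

6

Win totals: A 2, B 0, C 5, D 3, E 6, F 6, G 3, H 3.
An entrant with w wins dominates both others in C(w,2) triples; summing gives 1 + 0 + 10 + 3 + 15 + 15 + 3 + 3 = 50 transitive triples.
Total triples C(8,3) = 56, so cyclic triples = 56 − 50 = 6.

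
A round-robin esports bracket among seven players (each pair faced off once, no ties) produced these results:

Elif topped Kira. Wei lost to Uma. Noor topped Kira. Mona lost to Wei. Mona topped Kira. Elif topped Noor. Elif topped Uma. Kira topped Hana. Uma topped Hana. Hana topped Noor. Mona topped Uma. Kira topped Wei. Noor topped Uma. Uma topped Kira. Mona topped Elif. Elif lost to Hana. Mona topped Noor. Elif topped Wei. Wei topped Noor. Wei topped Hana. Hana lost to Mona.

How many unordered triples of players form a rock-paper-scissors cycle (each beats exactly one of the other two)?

Win totals: Wei 3, Noor 2, Uma 3, Hana 2, Kira 2, Mona 5, Elif 4.
A player with w wins dominates both others in C(w,2) triples; summing gives 3 + 1 + 3 + 1 + 1 + 10 + 6 = 25 transitive triples.
Total triples C(7,3) = 35, so cyclic triples = 35 − 25 = 10.

10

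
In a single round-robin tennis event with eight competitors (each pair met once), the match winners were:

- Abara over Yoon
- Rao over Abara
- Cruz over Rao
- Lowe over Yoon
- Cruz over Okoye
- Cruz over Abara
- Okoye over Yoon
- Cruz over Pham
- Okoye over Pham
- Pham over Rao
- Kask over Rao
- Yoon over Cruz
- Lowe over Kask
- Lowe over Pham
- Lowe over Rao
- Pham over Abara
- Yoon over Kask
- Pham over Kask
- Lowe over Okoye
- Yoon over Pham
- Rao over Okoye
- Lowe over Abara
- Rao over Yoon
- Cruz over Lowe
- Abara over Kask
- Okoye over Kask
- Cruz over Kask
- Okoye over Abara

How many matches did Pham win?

3

Pham's results: beat Kask, Rao, Abara; lost to Yoon, Cruz, Okoye, Lowe.
That is 3 wins.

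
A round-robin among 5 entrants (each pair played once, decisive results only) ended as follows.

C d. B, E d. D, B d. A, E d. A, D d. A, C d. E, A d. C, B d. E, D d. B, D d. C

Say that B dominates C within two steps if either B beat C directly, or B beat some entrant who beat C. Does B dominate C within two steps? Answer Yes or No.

B did not beat C directly.
B beat A, E. Of those, A beat C.

Yes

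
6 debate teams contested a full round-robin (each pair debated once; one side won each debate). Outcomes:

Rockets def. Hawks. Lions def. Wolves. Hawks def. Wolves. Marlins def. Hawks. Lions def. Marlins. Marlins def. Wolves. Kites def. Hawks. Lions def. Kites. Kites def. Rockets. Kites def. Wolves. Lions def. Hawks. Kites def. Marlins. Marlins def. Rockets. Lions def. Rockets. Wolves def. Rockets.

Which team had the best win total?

Lions

Win totals: Marlins 3, Wolves 1, Kites 4, Lions 5, Rockets 1, Hawks 1.
Lions leads with 5 wins (next highest: 4).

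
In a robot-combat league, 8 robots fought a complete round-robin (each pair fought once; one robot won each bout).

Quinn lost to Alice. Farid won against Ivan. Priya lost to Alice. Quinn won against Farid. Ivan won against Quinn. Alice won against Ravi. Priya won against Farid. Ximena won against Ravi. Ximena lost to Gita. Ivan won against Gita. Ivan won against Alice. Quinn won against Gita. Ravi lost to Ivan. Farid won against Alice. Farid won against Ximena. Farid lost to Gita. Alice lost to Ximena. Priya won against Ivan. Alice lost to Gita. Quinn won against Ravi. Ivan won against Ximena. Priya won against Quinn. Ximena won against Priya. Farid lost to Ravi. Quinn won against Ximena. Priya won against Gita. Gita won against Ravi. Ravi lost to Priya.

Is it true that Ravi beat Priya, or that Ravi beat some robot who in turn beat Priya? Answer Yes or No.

No

Ravi did not beat Priya directly.
Ravi beat Farid, but each of them lost to Priya. No two-step path.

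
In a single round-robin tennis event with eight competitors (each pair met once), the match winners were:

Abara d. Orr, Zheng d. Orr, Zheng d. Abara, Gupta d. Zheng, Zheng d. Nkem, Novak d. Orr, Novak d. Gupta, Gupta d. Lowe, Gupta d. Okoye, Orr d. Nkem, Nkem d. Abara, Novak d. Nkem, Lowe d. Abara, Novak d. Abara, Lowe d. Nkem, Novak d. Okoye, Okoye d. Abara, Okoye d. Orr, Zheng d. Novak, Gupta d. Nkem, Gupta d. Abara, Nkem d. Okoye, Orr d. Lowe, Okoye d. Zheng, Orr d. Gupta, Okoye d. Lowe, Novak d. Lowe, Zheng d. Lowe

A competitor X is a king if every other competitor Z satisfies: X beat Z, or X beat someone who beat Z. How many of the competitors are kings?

Orr cannot reach Novak in two steps.
Gupta reaches everyone (king).
Nkem cannot reach Gupta, Novak in two steps.
Abara cannot reach Novak, Zheng, Okoye in two steps.
Novak reaches everyone (king).
Lowe cannot reach Gupta, Novak, Zheng in two steps.
Zheng reaches everyone (king).
Okoye reaches everyone (king).
Kings: Gupta, Novak, Zheng, Okoye — 4.

4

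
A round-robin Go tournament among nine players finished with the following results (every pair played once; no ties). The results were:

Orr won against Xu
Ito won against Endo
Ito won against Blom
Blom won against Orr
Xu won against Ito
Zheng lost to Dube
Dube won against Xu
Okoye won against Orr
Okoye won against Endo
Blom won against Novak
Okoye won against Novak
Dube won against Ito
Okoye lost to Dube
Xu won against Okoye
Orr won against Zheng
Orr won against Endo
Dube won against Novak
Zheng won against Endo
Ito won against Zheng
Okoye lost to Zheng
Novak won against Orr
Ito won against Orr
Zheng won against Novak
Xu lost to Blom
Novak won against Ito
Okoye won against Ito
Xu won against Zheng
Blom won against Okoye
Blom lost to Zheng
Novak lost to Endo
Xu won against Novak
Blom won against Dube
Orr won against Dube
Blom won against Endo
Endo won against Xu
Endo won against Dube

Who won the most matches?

Blom

Win totals: Okoye 4, Zheng 4, Ito 4, Novak 2, Orr 4, Endo 3, Blom 6, Xu 4, Dube 5.
Blom leads with 6 wins (next highest: 5).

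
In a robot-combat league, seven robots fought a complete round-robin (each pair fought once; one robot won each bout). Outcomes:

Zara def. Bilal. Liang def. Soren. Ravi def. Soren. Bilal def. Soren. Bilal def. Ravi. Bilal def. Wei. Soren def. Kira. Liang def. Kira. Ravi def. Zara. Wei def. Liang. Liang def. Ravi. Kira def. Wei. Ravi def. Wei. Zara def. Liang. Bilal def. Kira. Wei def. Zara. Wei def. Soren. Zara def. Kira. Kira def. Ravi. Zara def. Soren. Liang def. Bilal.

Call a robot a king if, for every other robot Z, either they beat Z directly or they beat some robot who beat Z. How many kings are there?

5

Soren cannot reach Liang, Zara, Bilal in two steps.
Liang reaches everyone (king).
Wei reaches everyone (king).
Zara reaches everyone (king).
Kira cannot reach Bilal in two steps.
Bilal reaches everyone (king).
Ravi reaches everyone (king).
Kings: Liang, Wei, Zara, Bilal, Ravi — 5.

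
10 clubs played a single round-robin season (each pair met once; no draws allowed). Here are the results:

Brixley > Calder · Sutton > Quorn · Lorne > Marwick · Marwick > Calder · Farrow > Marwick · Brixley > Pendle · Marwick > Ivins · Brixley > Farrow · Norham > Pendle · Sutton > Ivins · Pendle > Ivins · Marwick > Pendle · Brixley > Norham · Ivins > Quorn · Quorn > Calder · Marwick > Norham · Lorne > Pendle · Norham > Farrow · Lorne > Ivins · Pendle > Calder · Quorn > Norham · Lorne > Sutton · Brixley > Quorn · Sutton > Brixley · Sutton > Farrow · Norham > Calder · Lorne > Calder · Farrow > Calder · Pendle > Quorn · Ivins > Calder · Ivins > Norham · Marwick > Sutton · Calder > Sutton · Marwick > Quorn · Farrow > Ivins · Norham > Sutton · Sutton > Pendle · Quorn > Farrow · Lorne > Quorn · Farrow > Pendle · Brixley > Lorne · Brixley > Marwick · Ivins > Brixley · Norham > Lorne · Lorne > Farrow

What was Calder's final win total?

1

Calder's results: beat Sutton; lost to Brixley, Ivins, Marwick, Quorn, Lorne, Pendle, Norham, Farrow.
That is 1 win.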